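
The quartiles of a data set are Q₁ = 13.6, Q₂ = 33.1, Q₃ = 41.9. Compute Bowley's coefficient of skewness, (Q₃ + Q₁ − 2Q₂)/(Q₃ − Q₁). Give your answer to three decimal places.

numerator: Q₃ + Q₁ − 2Q₂ = 41.9 + 13.6 − 2×33.1 = -10.7000
denominator: Q₃ − Q₁ = 41.9 − 13.6 = 28.3000
Bowley skewness = -10.7000 / 28.3000 ≈ -0.378

-0.378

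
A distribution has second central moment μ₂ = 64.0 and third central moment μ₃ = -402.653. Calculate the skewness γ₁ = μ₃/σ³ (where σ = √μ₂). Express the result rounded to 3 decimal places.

-0.786

σ = √μ₂ = √64.0 = 8.00000
σ³ = μ₂^(3/2) = 512.00000
γ₁ = μ₃/σ³ = -402.653 / 512.00000 ≈ -0.786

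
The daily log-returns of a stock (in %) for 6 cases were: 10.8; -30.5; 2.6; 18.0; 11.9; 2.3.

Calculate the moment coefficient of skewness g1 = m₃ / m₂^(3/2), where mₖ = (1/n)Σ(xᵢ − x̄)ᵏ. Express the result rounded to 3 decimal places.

x̄ = (10.8 - 30.5 + 2.6 + 18.0 + 11.9 + 2.3) / 6 = 2.5167
deviations (xᵢ − x̄): 8.2833, -33.0167, 0.0833, 15.4833, 9.3833, -0.2167
Σ(xᵢ − x̄)² = 1486.5483 ⇒ m₂ = 1486.5483/6 = 247.75806
Σ(xᵢ − x̄)³ = -30885.0884 ⇒ m₃ = -30885.0884/6 = -5147.51474
m₂^(3/2) = 247.75806^(1.5) = 3899.79408
g1 = m₃ / m₂^(3/2) = -5147.51474 / 3899.79408 ≈ -1.320

-1.320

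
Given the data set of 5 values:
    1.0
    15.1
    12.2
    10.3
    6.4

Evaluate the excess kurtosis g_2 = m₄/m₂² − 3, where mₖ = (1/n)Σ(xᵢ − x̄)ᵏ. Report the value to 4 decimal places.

x̄ = 9.0000
Σ(xᵢ − x̄)² = 119.9000 ⇒ m₂ = 23.98000
Σ(xᵢ − x̄)⁴ = 5633.9954 ⇒ m₄ = 1126.79908
m₂² = 575.04040
g_2 = m₄/m₂² − 3 = 1.95951 − 3 ≈ -1.0405

-1.0405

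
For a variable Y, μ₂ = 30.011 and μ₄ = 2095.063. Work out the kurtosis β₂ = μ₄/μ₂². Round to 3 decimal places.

2.326

μ₂² = 30.011² = 900.66012
μ₄/μ₂² = 2095.063 / 900.66012 = 2.32614
β₂ ≈ 2.326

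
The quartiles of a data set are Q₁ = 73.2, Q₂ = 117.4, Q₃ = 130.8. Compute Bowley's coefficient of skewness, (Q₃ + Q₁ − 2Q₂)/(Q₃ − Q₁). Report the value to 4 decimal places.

-0.5347

numerator: Q₃ + Q₁ − 2Q₂ = 130.8 + 73.2 − 2×117.4 = -30.8000
denominator: Q₃ − Q₁ = 130.8 − 73.2 = 57.6000
Bowley skewness = -30.8000 / 57.6000 ≈ -0.5347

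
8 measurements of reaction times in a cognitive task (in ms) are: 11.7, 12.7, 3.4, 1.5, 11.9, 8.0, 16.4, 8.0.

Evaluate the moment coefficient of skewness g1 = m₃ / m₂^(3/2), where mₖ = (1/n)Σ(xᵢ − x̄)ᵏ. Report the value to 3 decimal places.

-0.252

x̄ = (11.7 + 12.7 + 3.4 + 1.5 + 11.9 + 8.0 + 16.4 + 8.0) / 8 = 9.2000
deviations (xᵢ − x̄): 2.5000, 3.5000, -5.8000, -7.7000, 2.7000, -1.2000, 7.2000, -1.2000
Σ(xᵢ − x̄)² = 173.4400 ⇒ m₂ = 173.4400/8 = 21.68000
Σ(xᵢ − x̄)³ = -203.6700 ⇒ m₃ = -203.6700/8 = -25.45875
m₂^(3/2) = 21.68000^(1.5) = 100.94595
g1 = m₃ / m₂^(3/2) = -25.45875 / 100.94595 ≈ -0.252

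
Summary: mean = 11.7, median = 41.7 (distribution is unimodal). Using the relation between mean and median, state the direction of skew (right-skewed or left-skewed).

mean − median = 11.7 − 41.7 = -30.0
mean < median ⇒ the longer tail is on the left ⇒ left-skewed (negatively skewed).

left-skewed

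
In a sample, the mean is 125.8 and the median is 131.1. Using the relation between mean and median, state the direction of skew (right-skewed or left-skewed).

left-skewed

mean − median = 125.8 − 131.1 = -5.3
mean < median ⇒ the longer tail is on the left ⇒ left-skewed (negatively skewed).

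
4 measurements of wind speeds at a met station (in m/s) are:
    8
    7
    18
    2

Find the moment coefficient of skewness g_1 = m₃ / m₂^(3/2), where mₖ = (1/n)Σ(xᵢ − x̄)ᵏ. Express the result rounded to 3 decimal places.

0.611

x̄ = (8 + 7 + 18 + 2) / 4 = 8.7500
deviations (xᵢ − x̄): -0.7500, -1.7500, 9.2500, -6.7500
Σ(xᵢ − x̄)² = 134.7500 ⇒ m₂ = 134.7500/4 = 33.68750
Σ(xᵢ − x̄)³ = 478.1250 ⇒ m₃ = 478.1250/4 = 119.53125
m₂^(3/2) = 33.68750^(1.5) = 195.52540
g_1 = m₃ / m₂^(3/2) = 119.53125 / 195.52540 ≈ 0.611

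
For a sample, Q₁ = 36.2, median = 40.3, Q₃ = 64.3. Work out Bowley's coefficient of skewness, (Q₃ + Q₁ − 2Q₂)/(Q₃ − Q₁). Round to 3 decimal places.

0.708

numerator: Q₃ + Q₁ − 2Q₂ = 64.3 + 36.2 − 2×40.3 = 19.9000
denominator: Q₃ − Q₁ = 64.3 − 36.2 = 28.1000
Bowley skewness = 19.9000 / 28.1000 ≈ 0.708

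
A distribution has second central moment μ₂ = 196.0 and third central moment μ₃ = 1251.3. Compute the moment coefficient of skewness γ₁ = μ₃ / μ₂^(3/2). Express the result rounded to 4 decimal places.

σ = √μ₂ = √196.0 = 14.00000
σ³ = μ₂^(3/2) = 2744.00000
γ₁ = μ₃/σ³ = 1251.3 / 2744.00000 ≈ 0.4560

0.4560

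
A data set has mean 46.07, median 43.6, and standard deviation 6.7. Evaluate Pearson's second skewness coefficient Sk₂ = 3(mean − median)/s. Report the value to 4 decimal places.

Sk₂ = 3(46.07 − 43.6) / 6.7 = 3 × 2.4700 / 6.7
    = 7.4100 / 6.7 ≈ 1.1060

1.1060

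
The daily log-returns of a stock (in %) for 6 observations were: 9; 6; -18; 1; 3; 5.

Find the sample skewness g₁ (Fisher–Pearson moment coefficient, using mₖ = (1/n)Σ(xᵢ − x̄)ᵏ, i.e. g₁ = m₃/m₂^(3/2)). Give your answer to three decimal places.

x̄ = (9 + 6 - 18 + 1 + 3 + 5) / 6 = 1.0000
deviations (xᵢ − x̄): 8.0000, 5.0000, -19.0000, 0.0000, 2.0000, 4.0000
Σ(xᵢ − x̄)² = 470.0000 ⇒ m₂ = 470.0000/6 = 78.33333
Σ(xᵢ − x̄)³ = -6150.0000 ⇒ m₃ = -6150.0000/6 = -1025.00000
m₂^(3/2) = 78.33333^(1.5) = 693.29794
g₁ = m₃ / m₂^(3/2) = -1025.00000 / 693.29794 ≈ -1.478

-1.478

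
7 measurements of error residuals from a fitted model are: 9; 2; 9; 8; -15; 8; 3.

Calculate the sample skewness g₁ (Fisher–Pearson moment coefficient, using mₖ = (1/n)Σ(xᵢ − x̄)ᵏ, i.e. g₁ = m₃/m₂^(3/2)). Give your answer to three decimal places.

x̄ = (9 + 2 + 9 + 8 - 15 + 8 + 3) / 7 = 3.4286
deviations (xᵢ − x̄): 5.5714, -1.4286, 5.5714, 4.5714, -18.4286, 4.5714, -0.4286
Σ(xᵢ − x̄)² = 445.7143 ⇒ m₂ = 445.7143/7 = 63.67347
Σ(xᵢ − x̄)³ = -5724.6122 ⇒ m₃ = -5724.6122/7 = -817.80175
m₂^(3/2) = 63.67347^(1.5) = 508.08663
g₁ = m₃ / m₂^(3/2) = -817.80175 / 508.08663 ≈ -1.610

-1.610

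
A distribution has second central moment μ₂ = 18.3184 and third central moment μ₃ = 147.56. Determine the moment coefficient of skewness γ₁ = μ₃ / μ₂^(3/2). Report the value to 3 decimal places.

σ = √μ₂ = √18.3184 = 4.28000
σ³ = μ₂^(3/2) = 78.40275
γ₁ = μ₃/σ³ = 147.56 / 78.40275 ≈ 1.882

1.882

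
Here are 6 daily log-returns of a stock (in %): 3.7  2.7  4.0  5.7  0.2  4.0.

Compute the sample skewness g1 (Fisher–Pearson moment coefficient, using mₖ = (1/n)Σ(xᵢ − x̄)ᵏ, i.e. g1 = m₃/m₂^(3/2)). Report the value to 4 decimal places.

-0.6970

x̄ = (3.7 + 2.7 + 4.0 + 5.7 + 0.2 + 4.0) / 6 = 3.3833
deviations (xᵢ − x̄): 0.3167, -0.6833, 0.6167, 2.3167, -3.1833, 0.6167
Σ(xᵢ − x̄)² = 16.8283 ⇒ m₂ = 16.8283/6 = 2.80472
Σ(xᵢ − x̄)³ = -19.6436 ⇒ m₃ = -19.6436/6 = -3.27393
m₂^(3/2) = 2.80472^(1.5) = 4.69715
g1 = m₃ / m₂^(3/2) = -3.27393 / 4.69715 ≈ -0.6970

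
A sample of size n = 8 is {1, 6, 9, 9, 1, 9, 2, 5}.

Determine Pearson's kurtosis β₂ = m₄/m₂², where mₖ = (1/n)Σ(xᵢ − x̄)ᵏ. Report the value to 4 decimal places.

1.3559

x̄ = 5.2500
Σ(xᵢ − x̄)² = 89.5000 ⇒ m₂ = 11.18750
Σ(xᵢ − x̄)⁴ = 1357.6563 ⇒ m₄ = 169.70703
m₂² = 125.16016
β₂ = m₄/m₂² = 169.70703 / 125.16016 ≈ 1.3559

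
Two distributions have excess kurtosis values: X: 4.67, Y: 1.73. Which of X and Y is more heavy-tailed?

X

Higher excess kurtosis ⇒ heavier tails relative to the normal distribution.
4.67 vs 1.73: the larger is 4.67, so X has heavier tails.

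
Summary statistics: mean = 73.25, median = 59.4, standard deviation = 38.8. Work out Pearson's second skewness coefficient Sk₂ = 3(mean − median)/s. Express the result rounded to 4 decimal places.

1.0709

Sk₂ = 3(73.25 − 59.4) / 38.8 = 3 × 13.8500 / 38.8
    = 41.5500 / 38.8 ≈ 1.0709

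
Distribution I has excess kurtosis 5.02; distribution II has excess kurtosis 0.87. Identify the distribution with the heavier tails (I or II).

I

Higher excess kurtosis ⇒ heavier tails relative to the normal distribution.
5.02 vs 0.87: the larger is 5.02, so I has heavier tails.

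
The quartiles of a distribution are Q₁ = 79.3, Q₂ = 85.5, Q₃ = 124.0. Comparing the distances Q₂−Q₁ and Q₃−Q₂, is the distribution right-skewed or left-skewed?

Q₂ − Q₁ = 6.2;  Q₃ − Q₂ = 38.5
Q₃ − Q₂ > Q₂ − Q₁ ⇒ the upper half is more spread out ⇒ right-skewed.

right-skewed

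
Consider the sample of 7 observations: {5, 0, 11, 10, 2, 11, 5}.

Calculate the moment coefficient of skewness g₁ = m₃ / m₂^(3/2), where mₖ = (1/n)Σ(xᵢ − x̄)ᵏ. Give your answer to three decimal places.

-0.143

x̄ = (5 + 0 + 11 + 10 + 2 + 11 + 5) / 7 = 6.2857
deviations (xᵢ − x̄): -1.2857, -6.2857, 4.7143, 3.7143, -4.2857, 4.7143, -1.2857
Σ(xᵢ − x̄)² = 119.4286 ⇒ m₂ = 119.4286/7 = 17.06122
Σ(xᵢ − x̄)³ = -70.5306 ⇒ m₃ = -70.5306/7 = -10.07580
m₂^(3/2) = 17.06122^(1.5) = 70.47179
g₁ = m₃ / m₂^(3/2) = -10.07580 / 70.47179 ≈ -0.143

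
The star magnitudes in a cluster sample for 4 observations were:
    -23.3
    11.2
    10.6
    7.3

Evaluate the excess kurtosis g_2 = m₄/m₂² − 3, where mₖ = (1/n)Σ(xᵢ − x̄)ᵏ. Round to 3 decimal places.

-0.697

x̄ = 1.4500
Σ(xᵢ − x̄)² = 825.5700 ⇒ m₂ = 206.39250
Σ(xᵢ − x̄)⁴ = 392450.3318 ⇒ m₄ = 98112.58296
m₂² = 42597.86406
g_2 = m₄/m₂² − 3 = 2.30323 − 3 ≈ -0.697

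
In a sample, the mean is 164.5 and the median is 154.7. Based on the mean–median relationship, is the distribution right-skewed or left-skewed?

right-skewed

mean − median = 164.5 − 154.7 = 9.8
mean > median ⇒ the longer tail is on the right ⇒ right-skewed (positively skewed).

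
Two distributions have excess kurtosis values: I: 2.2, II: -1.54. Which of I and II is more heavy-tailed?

I

Higher excess kurtosis ⇒ heavier tails relative to the normal distribution.
2.2 vs -1.54: the larger is 2.2, so I has heavier tails. (I is leptokurtic — heavier-than-normal tails; the other is platykurtic.)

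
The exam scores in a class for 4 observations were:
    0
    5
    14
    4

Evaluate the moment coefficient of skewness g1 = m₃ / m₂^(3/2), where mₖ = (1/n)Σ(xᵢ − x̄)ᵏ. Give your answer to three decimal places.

0.682

x̄ = (0 + 5 + 14 + 4) / 4 = 5.7500
deviations (xᵢ − x̄): -5.7500, -0.7500, 8.2500, -1.7500
Σ(xᵢ − x̄)² = 104.7500 ⇒ m₂ = 104.7500/4 = 26.18750
Σ(xᵢ − x̄)³ = 365.6250 ⇒ m₃ = 365.6250/4 = 91.40625
m₂^(3/2) = 26.18750^(1.5) = 134.01119
g1 = m₃ / m₂^(3/2) = 91.40625 / 134.01119 ≈ 0.682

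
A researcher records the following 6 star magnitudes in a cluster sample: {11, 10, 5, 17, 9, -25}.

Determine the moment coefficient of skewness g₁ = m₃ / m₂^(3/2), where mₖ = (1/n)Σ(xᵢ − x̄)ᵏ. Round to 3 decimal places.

x̄ = (11 + 10 + 5 + 17 + 9 - 25) / 6 = 4.5000
deviations (xᵢ − x̄): 6.5000, 5.5000, 0.5000, 12.5000, 4.5000, -29.5000
Σ(xᵢ − x̄)² = 1119.5000 ⇒ m₂ = 1119.5000/6 = 186.58333
Σ(xᵢ − x̄)³ = -23187.0000 ⇒ m₃ = -23187.0000/6 = -3864.50000
m₂^(3/2) = 186.58333^(1.5) = 2548.64456
g₁ = m₃ / m₂^(3/2) = -3864.50000 / 2548.64456 ≈ -1.516

-1.516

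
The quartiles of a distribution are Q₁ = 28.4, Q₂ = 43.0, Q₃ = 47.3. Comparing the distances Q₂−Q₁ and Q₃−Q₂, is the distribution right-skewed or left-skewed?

left-skewed

Q₂ − Q₁ = 14.6;  Q₃ − Q₂ = 4.3
Q₂ − Q₁ > Q₃ − Q₂ ⇒ the lower half is more spread out ⇒ left-skewed.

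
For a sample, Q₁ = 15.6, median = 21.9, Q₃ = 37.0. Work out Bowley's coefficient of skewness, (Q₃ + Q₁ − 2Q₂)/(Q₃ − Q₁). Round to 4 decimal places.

numerator: Q₃ + Q₁ − 2Q₂ = 37.0 + 15.6 − 2×21.9 = 8.8000
denominator: Q₃ − Q₁ = 37.0 − 15.6 = 21.4000
Bowley skewness = 8.8000 / 21.4000 ≈ 0.4112

0.4112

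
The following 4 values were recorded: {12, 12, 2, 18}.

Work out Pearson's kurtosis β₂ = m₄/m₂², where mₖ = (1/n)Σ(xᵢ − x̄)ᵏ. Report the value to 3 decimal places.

2.058

x̄ = 11.0000
Σ(xᵢ − x̄)² = 132.0000 ⇒ m₂ = 33.00000
Σ(xᵢ − x̄)⁴ = 8964.0000 ⇒ m₄ = 2241.00000
m₂² = 1089.00000
β₂ = m₄/m₂² = 2241.00000 / 1089.00000 ≈ 2.058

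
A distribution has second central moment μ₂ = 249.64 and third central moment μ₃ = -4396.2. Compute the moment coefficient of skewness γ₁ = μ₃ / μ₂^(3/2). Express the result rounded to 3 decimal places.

-1.115

σ = √μ₂ = √249.64 = 15.80000
σ³ = μ₂^(3/2) = 3944.31200
γ₁ = μ₃/σ³ = -4396.2 / 3944.31200 ≈ -1.115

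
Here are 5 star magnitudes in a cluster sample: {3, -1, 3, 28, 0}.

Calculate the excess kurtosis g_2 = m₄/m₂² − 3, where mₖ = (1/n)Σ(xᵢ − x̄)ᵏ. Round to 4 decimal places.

x̄ = 6.6000
Σ(xᵢ − x̄)² = 585.2000 ⇒ m₂ = 117.04000
Σ(xᵢ − x̄)⁴ = 215296.9760 ⇒ m₄ = 43059.39520
m₂² = 13698.36160
g_2 = m₄/m₂² − 3 = 3.14340 − 3 ≈ 0.1434

0.1434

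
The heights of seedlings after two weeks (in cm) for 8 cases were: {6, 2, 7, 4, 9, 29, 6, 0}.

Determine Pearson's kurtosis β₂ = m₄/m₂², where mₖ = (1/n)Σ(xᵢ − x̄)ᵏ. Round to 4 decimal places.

5.0896

x̄ = 7.8750
Σ(xᵢ − x̄)² = 566.8750 ⇒ m₂ = 70.85938
Σ(xᵢ − x̄)⁴ = 204442.6504 ⇒ m₄ = 25555.33130
m₂² = 5021.05103
β₂ = m₄/m₂² = 25555.33130 / 5021.05103 ≈ 5.0896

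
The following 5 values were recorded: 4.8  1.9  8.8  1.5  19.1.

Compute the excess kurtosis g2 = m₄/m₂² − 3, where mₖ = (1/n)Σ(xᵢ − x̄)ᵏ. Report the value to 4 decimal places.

x̄ = 7.2200
Σ(xᵢ − x̄)² = 210.5080 ⇒ m₂ = 42.10160
Σ(xᵢ − x̄)⁴ = 21830.9678 ⇒ m₄ = 4366.19357
m₂² = 1772.54472
g2 = m₄/m₂² − 3 = 2.46323 − 3 ≈ -0.5368

-0.5368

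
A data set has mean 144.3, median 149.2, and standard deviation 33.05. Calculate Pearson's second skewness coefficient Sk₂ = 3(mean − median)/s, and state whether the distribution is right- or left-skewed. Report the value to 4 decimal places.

Sk₂ = 3(144.3 − 149.2) / 33.05 = 3 × -4.9000 / 33.05
    = -14.7000 / 33.05 ≈ -0.4448
Sk₂ < 0 ⇒ mean < median ⇒ left-skewed (negative skew).

-0.4448, left-skewed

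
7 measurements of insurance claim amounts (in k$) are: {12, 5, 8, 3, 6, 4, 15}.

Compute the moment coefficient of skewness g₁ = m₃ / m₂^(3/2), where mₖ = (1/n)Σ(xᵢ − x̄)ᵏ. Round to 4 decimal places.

0.6938

x̄ = (12 + 5 + 8 + 3 + 6 + 4 + 15) / 7 = 7.5714
deviations (xᵢ − x̄): 4.4286, -2.5714, 0.4286, -4.5714, -1.5714, -3.5714, 7.4286
Σ(xᵢ − x̄)² = 117.7143 ⇒ m₂ = 117.7143/7 = 16.81633
Σ(xᵢ − x̄)³ = 334.8980 ⇒ m₃ = 334.8980/7 = 47.84257
m₂^(3/2) = 16.81633^(1.5) = 68.95991
g₁ = m₃ / m₂^(3/2) = 47.84257 / 68.95991 ≈ 0.6938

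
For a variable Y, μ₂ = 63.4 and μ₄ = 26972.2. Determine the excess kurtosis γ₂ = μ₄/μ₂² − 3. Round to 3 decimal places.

3.710

μ₂² = 63.4² = 4019.56000
μ₄/μ₂² = 26972.2 / 4019.56000 = 6.71024
γ₂ = 6.71024 − 3 ≈ 3.710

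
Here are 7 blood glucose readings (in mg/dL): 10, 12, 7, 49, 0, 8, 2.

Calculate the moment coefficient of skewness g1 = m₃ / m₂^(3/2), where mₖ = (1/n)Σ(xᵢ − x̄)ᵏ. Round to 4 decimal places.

x̄ = (10 + 12 + 7 + 49 + 0 + 8 + 2) / 7 = 12.5714
deviations (xᵢ − x̄): -2.5714, -0.5714, -5.5714, 36.4286, -12.5714, -4.5714, -10.5714
Σ(xᵢ − x̄)² = 1655.7143 ⇒ m₂ = 1655.7143/7 = 236.53061
Σ(xᵢ − x̄)³ = 44888.3265 ⇒ m₃ = 44888.3265/7 = 6412.61808
m₂^(3/2) = 236.53061^(1.5) = 3637.73479
g1 = m₃ / m₂^(3/2) = 6412.61808 / 3637.73479 ≈ 1.7628

1.7628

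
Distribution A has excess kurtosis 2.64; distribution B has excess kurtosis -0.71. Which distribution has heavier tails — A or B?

A

Higher excess kurtosis ⇒ heavier tails relative to the normal distribution.
2.64 vs -0.71: the larger is 2.64, so A has heavier tails. (A is leptokurtic — heavier-than-normal tails; the other is platykurtic.)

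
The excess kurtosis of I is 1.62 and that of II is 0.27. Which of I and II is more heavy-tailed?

I

Higher excess kurtosis ⇒ heavier tails relative to the normal distribution.
1.62 vs 0.27: the larger is 1.62, so I has heavier tails.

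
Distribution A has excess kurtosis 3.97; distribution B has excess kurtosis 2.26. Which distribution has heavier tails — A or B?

Higher excess kurtosis ⇒ heavier tails relative to the normal distribution.
3.97 vs 2.26: the larger is 3.97, so A has heavier tails.

A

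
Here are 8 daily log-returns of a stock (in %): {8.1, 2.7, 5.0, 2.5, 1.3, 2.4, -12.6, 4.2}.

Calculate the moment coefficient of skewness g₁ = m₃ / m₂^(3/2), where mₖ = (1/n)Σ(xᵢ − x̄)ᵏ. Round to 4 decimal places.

-1.7116

x̄ = (8.1 + 2.7 + 5.0 + 2.5 + 1.3 + 2.4 - 12.6 + 4.2) / 8 = 1.7000
deviations (xᵢ − x̄): 6.4000, 1.0000, 3.3000, 0.8000, -0.4000, 0.7000, -14.3000, 2.5000
Σ(xᵢ − x̄)² = 264.8800 ⇒ m₂ = 264.8800/8 = 33.11000
Σ(xᵢ − x̄)³ = -2608.7100 ⇒ m₃ = -2608.7100/8 = -326.08875
m₂^(3/2) = 33.11000^(1.5) = 190.51921
g₁ = m₃ / m₂^(3/2) = -326.08875 / 190.51921 ≈ -1.7116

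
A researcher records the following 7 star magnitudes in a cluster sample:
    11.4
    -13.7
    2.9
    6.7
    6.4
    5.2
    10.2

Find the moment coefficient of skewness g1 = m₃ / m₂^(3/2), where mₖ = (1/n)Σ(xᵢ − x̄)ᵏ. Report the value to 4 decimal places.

-1.5463

x̄ = (11.4 - 13.7 + 2.9 + 6.7 + 6.4 + 5.2 + 10.2) / 7 = 4.1571
deviations (xᵢ − x̄): 7.2429, -17.8571, -1.2571, 2.5429, 2.2429, 1.0429, 6.0429
Σ(xᵢ − x̄)² = 422.0171 ⇒ m₂ = 422.0171/7 = 60.28816
Σ(xᵢ − x̄)³ = -5066.7551 ⇒ m₃ = -5066.7551/7 = -723.82216
m₂^(3/2) = 60.28816^(1.5) = 468.11017
g1 = m₃ / m₂^(3/2) = -723.82216 / 468.11017 ≈ -1.5463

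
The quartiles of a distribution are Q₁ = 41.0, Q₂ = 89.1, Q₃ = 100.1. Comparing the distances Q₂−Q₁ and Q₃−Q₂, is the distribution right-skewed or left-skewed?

left-skewed

Q₂ − Q₁ = 48.1;  Q₃ − Q₂ = 11.0
Q₂ − Q₁ > Q₃ − Q₂ ⇒ the lower half is more spread out ⇒ left-skewed.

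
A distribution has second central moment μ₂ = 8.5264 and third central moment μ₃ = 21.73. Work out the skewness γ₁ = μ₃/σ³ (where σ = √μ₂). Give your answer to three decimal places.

0.873

σ = √μ₂ = √8.5264 = 2.92000
σ³ = μ₂^(3/2) = 24.89709
γ₁ = μ₃/σ³ = 21.73 / 24.89709 ≈ 0.873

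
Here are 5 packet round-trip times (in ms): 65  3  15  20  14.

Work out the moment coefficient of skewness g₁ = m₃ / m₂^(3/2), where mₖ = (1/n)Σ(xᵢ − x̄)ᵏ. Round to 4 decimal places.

x̄ = (65 + 3 + 15 + 20 + 14) / 5 = 23.4000
deviations (xᵢ − x̄): 41.6000, -20.4000, -8.4000, -3.4000, -9.4000
Σ(xᵢ − x̄)² = 2317.2000 ⇒ m₂ = 2317.2000/5 = 463.44000
Σ(xᵢ − x̄)³ = 62039.0400 ⇒ m₃ = 62039.0400/5 = 12407.80800
m₂^(3/2) = 463.44000^(1.5) = 9976.77719
g₁ = m₃ / m₂^(3/2) = 12407.80800 / 9976.77719 ≈ 1.2437

1.2437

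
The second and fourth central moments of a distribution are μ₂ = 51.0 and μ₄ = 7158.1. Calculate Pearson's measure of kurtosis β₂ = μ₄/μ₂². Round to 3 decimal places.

μ₂² = 51.0² = 2601.00000
μ₄/μ₂² = 7158.1 / 2601.00000 = 2.75206
β₂ ≈ 2.752

2.752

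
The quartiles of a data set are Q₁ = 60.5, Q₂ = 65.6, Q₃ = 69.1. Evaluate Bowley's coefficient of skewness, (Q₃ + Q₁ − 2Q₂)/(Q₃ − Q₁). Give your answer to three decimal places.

-0.186

numerator: Q₃ + Q₁ − 2Q₂ = 69.1 + 60.5 − 2×65.6 = -1.6000
denominator: Q₃ − Q₁ = 69.1 − 60.5 = 8.6000
Bowley skewness = -1.6000 / 8.6000 ≈ -0.186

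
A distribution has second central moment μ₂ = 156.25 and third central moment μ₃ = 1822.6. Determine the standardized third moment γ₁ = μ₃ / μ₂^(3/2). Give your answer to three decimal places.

σ = √μ₂ = √156.25 = 12.50000
σ³ = μ₂^(3/2) = 1953.12500
γ₁ = μ₃/σ³ = 1822.6 / 1953.12500 ≈ 0.933

0.933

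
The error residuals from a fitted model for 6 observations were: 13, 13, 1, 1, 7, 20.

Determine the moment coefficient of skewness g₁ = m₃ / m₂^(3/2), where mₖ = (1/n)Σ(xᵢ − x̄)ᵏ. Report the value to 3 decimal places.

x̄ = (13 + 13 + 1 + 1 + 7 + 20) / 6 = 9.1667
deviations (xᵢ − x̄): 3.8333, 3.8333, -8.1667, -8.1667, -2.1667, 10.8333
Σ(xᵢ − x̄)² = 284.8333 ⇒ m₂ = 284.8333/6 = 47.47222
Σ(xᵢ − x̄)³ = 284.5556 ⇒ m₃ = 284.5556/6 = 47.42593
m₂^(3/2) = 47.47222^(1.5) = 327.08403
g₁ = m₃ / m₂^(3/2) = 47.42593 / 327.08403 ≈ 0.145

0.145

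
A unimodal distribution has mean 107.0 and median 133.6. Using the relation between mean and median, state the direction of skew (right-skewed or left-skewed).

mean − median = 107.0 − 133.6 = -26.6
mean < median ⇒ the longer tail is on the left ⇒ left-skewed (negatively skewed).

left-skewed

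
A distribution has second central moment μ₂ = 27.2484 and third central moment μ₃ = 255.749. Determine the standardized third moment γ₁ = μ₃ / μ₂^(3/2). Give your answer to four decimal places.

1.7981

σ = √μ₂ = √27.2484 = 5.22000
σ³ = μ₂^(3/2) = 142.23665
γ₁ = μ₃/σ³ = 255.749 / 142.23665 ≈ 1.7981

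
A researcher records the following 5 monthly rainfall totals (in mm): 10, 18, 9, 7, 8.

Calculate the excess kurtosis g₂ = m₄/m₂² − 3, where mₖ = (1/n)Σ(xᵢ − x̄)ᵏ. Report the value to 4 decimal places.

-0.0579

x̄ = 10.4000
Σ(xᵢ − x̄)² = 77.2000 ⇒ m₂ = 15.44000
Σ(xᵢ − x̄)⁴ = 3506.8960 ⇒ m₄ = 701.37920
m₂² = 238.39360
g₂ = m₄/m₂² − 3 = 2.94211 − 3 ≈ -0.0579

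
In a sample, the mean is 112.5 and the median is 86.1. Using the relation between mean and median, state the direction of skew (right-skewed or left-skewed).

mean − median = 112.5 − 86.1 = 26.4
mean > median ⇒ the longer tail is on the right ⇒ right-skewed (positively skewed).

right-skewed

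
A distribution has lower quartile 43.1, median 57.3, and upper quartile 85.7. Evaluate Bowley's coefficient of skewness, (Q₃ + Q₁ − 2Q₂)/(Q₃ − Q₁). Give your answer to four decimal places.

0.3333

numerator: Q₃ + Q₁ − 2Q₂ = 85.7 + 43.1 − 2×57.3 = 14.2000
denominator: Q₃ − Q₁ = 85.7 − 43.1 = 42.6000
Bowley skewness = 14.2000 / 42.6000 ≈ 0.3333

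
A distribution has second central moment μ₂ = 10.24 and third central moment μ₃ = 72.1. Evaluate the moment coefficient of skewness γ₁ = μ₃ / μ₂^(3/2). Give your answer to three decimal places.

σ = √μ₂ = √10.24 = 3.20000
σ³ = μ₂^(3/2) = 32.76800
γ₁ = μ₃/σ³ = 72.1 / 32.76800 ≈ 2.200

2.200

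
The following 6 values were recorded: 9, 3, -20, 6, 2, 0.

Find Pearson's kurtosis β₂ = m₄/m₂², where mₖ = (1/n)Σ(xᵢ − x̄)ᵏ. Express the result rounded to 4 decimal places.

x̄ = 0.0000
Σ(xᵢ − x̄)² = 530.0000 ⇒ m₂ = 88.33333
Σ(xᵢ − x̄)⁴ = 167954.0000 ⇒ m₄ = 27992.33333
m₂² = 7802.77778
β₂ = m₄/m₂² = 27992.33333 / 7802.77778 ≈ 3.5875

3.5875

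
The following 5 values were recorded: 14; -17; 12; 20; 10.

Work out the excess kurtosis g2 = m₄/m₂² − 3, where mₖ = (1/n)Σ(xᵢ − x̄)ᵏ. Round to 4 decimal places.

x̄ = 7.8000
Σ(xᵢ − x̄)² = 824.8000 ⇒ m₂ = 164.96000
Σ(xᵢ − x̄)⁴ = 402239.7760 ⇒ m₄ = 80447.95520
m₂² = 27211.80160
g2 = m₄/m₂² − 3 = 2.95636 − 3 ≈ -0.0436

-0.0436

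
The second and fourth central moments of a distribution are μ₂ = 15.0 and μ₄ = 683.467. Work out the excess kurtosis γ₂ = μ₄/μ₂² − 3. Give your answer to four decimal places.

0.0376

μ₂² = 15.0² = 225.00000
μ₄/μ₂² = 683.467 / 225.00000 = 3.03763
γ₂ = 3.03763 − 3 ≈ 0.0376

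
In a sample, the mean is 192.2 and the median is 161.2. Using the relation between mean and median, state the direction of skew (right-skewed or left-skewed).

mean − median = 192.2 − 161.2 = 31.0
mean > median ⇒ the longer tail is on the right ⇒ right-skewed (positively skewed).

right-skewed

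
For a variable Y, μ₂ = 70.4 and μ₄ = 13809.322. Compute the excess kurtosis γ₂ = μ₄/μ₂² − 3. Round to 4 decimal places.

μ₂² = 70.4² = 4956.16000
μ₄/μ₂² = 13809.322 / 4956.16000 = 2.78629
γ₂ = 2.78629 − 3 ≈ -0.2137

-0.2137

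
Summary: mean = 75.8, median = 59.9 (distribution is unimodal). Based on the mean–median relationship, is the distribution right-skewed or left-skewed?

mean − median = 75.8 − 59.9 = 15.9
mean > median ⇒ the longer tail is on the right ⇒ right-skewed (positively skewed).

right-skewed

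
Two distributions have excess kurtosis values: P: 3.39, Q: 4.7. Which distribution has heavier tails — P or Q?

Q

Higher excess kurtosis ⇒ heavier tails relative to the normal distribution.
3.39 vs 4.7: the larger is 4.7, so Q has heavier tails.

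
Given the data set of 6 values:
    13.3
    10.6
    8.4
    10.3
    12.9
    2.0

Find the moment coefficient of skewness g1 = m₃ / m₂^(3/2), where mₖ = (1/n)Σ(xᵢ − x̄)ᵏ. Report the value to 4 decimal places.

x̄ = (13.3 + 10.6 + 8.4 + 10.3 + 12.9 + 2.0) / 6 = 9.5833
deviations (xᵢ − x̄): 3.7167, 1.0167, -1.1833, 0.7167, 3.3167, -7.5833
Σ(xᵢ − x̄)² = 85.2683 ⇒ m₂ = 85.2683/6 = 14.21139
Σ(xᵢ − x̄)³ = -348.5076 ⇒ m₃ = -348.5076/6 = -58.08459
m₂^(3/2) = 14.21139^(1.5) = 53.57409
g1 = m₃ / m₂^(3/2) = -58.08459 / 53.57409 ≈ -1.0842

-1.0842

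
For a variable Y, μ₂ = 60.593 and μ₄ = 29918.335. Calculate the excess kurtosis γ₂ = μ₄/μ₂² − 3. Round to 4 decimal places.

μ₂² = 60.593² = 3671.51165
μ₄/μ₂² = 29918.335 / 3671.51165 = 8.14878
γ₂ = 8.14878 − 3 ≈ 5.1488

5.1488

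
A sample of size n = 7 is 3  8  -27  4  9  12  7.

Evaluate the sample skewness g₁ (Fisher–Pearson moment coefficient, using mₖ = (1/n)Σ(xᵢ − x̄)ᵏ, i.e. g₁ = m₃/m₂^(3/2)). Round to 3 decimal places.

-1.821

x̄ = (3 + 8 - 27 + 4 + 9 + 12 + 7) / 7 = 2.2857
deviations (xᵢ − x̄): 0.7143, 5.7143, -29.2857, 1.7143, 6.7143, 9.7143, 4.7143
Σ(xᵢ − x̄)² = 1055.4286 ⇒ m₂ = 1055.4286/7 = 150.77551
Σ(xᵢ − x̄)³ = -23600.8163 ⇒ m₃ = -23600.8163/7 = -3371.54519
m₂^(3/2) = 150.77551^(1.5) = 1851.38274
g₁ = m₃ / m₂^(3/2) = -3371.54519 / 1851.38274 ≈ -1.821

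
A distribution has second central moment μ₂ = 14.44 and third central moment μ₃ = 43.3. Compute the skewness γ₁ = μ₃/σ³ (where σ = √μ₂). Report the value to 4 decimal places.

0.7891

σ = √μ₂ = √14.44 = 3.80000
σ³ = μ₂^(3/2) = 54.87200
γ₁ = μ₃/σ³ = 43.3 / 54.87200 ≈ 0.7891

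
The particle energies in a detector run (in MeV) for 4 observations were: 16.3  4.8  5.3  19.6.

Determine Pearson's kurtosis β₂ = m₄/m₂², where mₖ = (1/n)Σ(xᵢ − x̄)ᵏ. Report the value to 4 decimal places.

1.1263

x̄ = 11.5000
Σ(xᵢ − x̄)² = 171.9800 ⇒ m₂ = 42.99500
Σ(xᵢ − x̄)⁴ = 8328.2594 ⇒ m₄ = 2082.06485
m₂² = 1848.57003
β₂ = m₄/m₂² = 2082.06485 / 1848.57003 ≈ 1.1263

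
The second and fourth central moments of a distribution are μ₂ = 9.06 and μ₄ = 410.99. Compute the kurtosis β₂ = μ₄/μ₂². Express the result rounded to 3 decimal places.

5.007

μ₂² = 9.06² = 82.08360
μ₄/μ₂² = 410.99 / 82.08360 = 5.00697
β₂ ≈ 5.007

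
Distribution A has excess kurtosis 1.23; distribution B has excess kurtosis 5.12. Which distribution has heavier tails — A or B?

B

Higher excess kurtosis ⇒ heavier tails relative to the normal distribution.
1.23 vs 5.12: the larger is 5.12, so B has heavier tails.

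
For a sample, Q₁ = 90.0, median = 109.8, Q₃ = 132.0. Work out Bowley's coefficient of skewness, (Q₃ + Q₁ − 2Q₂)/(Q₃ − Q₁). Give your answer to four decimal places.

numerator: Q₃ + Q₁ − 2Q₂ = 132.0 + 90.0 − 2×109.8 = 2.4000
denominator: Q₃ − Q₁ = 132.0 − 90.0 = 42.0000
Bowley skewness = 2.4000 / 42.0000 ≈ 0.0571

0.0571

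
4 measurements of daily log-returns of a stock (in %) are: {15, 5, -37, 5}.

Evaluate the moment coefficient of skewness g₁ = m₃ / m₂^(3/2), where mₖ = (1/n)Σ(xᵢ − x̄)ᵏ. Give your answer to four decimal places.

x̄ = (15 + 5 - 37 + 5) / 4 = -3.0000
deviations (xᵢ − x̄): 18.0000, 8.0000, -34.0000, 8.0000
Σ(xᵢ − x̄)² = 1608.0000 ⇒ m₂ = 1608.0000/4 = 402.00000
Σ(xᵢ − x̄)³ = -32448.0000 ⇒ m₃ = -32448.0000/4 = -8112.00000
m₂^(3/2) = 402.00000^(1.5) = 8060.07494
g₁ = m₃ / m₂^(3/2) = -8112.00000 / 8060.07494 ≈ -1.0064

-1.0064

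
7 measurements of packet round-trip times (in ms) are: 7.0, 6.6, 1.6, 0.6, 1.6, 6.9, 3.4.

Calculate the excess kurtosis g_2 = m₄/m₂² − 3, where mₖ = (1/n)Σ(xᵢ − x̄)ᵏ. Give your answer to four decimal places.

-1.7691

x̄ = 3.9571
Σ(xᵢ − x̄)² = 47.5971 ⇒ m₂ = 6.79959
Σ(xᵢ − x̄)⁴ = 398.3768 ⇒ m₄ = 56.91097
m₂² = 46.23445
g_2 = m₄/m₂² − 3 = 1.23092 − 3 ≈ -1.7691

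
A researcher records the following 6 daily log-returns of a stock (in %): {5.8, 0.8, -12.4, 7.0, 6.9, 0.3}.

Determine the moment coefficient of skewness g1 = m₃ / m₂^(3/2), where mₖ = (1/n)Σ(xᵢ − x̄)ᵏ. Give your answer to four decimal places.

x̄ = (5.8 + 0.8 - 12.4 + 7.0 + 6.9 + 0.3) / 6 = 1.4000
deviations (xᵢ − x̄): 4.4000, -0.6000, -13.8000, 5.6000, 5.5000, -1.1000
Σ(xᵢ − x̄)² = 272.9800 ⇒ m₂ = 272.9800/6 = 45.49667
Σ(xᵢ − x̄)³ = -2202.4440 ⇒ m₃ = -2202.4440/6 = -367.07400
m₂^(3/2) = 45.49667^(1.5) = 306.88055
g1 = m₃ / m₂^(3/2) = -367.07400 / 306.88055 ≈ -1.1961

-1.1961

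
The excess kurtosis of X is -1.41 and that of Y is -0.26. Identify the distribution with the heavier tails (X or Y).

Y

Higher excess kurtosis ⇒ heavier tails relative to the normal distribution.
-1.41 vs -0.26: the larger is -0.26, so Y has heavier tails.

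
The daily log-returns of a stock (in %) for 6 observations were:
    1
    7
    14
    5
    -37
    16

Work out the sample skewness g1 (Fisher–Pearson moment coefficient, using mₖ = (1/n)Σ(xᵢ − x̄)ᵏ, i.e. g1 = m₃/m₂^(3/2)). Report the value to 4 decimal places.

x̄ = (1 + 7 + 14 + 5 - 37 + 16) / 6 = 1.0000
deviations (xᵢ − x̄): 0.0000, 6.0000, 13.0000, 4.0000, -38.0000, 15.0000
Σ(xᵢ − x̄)² = 1890.0000 ⇒ m₂ = 1890.0000/6 = 315.00000
Σ(xᵢ − x̄)³ = -49020.0000 ⇒ m₃ = -49020.0000/6 = -8170.00000
m₂^(3/2) = 315.00000^(1.5) = 5590.69540
g1 = m₃ / m₂^(3/2) = -8170.00000 / 5590.69540 ≈ -1.4614

-1.4614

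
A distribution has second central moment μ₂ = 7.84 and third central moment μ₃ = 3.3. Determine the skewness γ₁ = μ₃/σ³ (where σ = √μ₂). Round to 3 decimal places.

0.150

σ = √μ₂ = √7.84 = 2.80000
σ³ = μ₂^(3/2) = 21.95200
γ₁ = μ₃/σ³ = 3.3 / 21.95200 ≈ 0.150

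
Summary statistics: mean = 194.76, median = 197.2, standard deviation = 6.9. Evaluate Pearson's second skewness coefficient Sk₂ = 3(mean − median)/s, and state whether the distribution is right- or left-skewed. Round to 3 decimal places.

Sk₂ = 3(194.76 − 197.2) / 6.9 = 3 × -2.4400 / 6.9
    = -7.3200 / 6.9 ≈ -1.061
Sk₂ < 0 ⇒ mean < median ⇒ left-skewed (negative skew).

-1.061, left-skewed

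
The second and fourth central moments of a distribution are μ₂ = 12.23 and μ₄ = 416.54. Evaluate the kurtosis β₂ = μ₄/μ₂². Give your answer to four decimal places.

μ₂² = 12.23² = 149.57290
μ₄/μ₂² = 416.54 / 149.57290 = 2.78486
β₂ ≈ 2.7849

2.7849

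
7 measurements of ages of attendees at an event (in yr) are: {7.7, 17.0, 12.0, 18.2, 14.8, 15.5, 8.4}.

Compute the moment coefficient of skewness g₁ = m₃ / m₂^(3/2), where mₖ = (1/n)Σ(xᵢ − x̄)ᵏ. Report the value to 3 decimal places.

-0.348

x̄ = (7.7 + 17.0 + 12.0 + 18.2 + 14.8 + 15.5 + 8.4) / 7 = 13.3714
deviations (xᵢ − x̄): -5.6714, 3.6286, -1.3714, 4.8286, 1.4286, 2.1286, -4.9714
Σ(xᵢ − x̄)² = 101.8143 ⇒ m₂ = 101.8143/7 = 14.54490
Σ(xᵢ − x̄)³ = -134.9569 ⇒ m₃ = -134.9569/7 = -19.27956
m₂^(3/2) = 14.54490^(1.5) = 55.47100
g₁ = m₃ / m₂^(3/2) = -19.27956 / 55.47100 ≈ -0.348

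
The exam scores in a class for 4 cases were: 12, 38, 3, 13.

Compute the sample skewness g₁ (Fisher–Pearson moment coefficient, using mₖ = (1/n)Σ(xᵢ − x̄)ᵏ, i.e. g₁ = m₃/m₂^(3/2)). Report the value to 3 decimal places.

x̄ = (12 + 38 + 3 + 13) / 4 = 16.5000
deviations (xᵢ − x̄): -4.5000, 21.5000, -13.5000, -3.5000
Σ(xᵢ − x̄)² = 677.0000 ⇒ m₂ = 677.0000/4 = 169.25000
Σ(xᵢ − x̄)³ = 7344.0000 ⇒ m₃ = 7344.0000/4 = 1836.00000
m₂^(3/2) = 169.25000^(1.5) = 2201.87680
g₁ = m₃ / m₂^(3/2) = 1836.00000 / 2201.87680 ≈ 0.834

0.834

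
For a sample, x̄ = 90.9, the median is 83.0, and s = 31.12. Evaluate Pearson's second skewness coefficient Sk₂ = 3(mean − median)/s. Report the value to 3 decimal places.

0.762

Sk₂ = 3(90.9 − 83.0) / 31.12 = 3 × 7.9000 / 31.12
    = 23.7000 / 31.12 ≈ 0.762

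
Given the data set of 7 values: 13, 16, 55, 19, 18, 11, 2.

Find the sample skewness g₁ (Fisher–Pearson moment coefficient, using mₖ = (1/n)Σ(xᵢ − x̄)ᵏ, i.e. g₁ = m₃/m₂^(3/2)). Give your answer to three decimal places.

x̄ = (13 + 16 + 55 + 19 + 18 + 11 + 2) / 7 = 19.1429
deviations (xᵢ − x̄): -6.1429, -3.1429, 35.8571, -0.1429, -1.1429, -8.1429, -17.1429
Σ(xᵢ − x̄)² = 1694.8571 ⇒ m₂ = 1694.8571/7 = 242.12245
Σ(xᵢ − x̄)³ = 40260.6122 ⇒ m₃ = 40260.6122/7 = 5751.51603
m₂^(3/2) = 242.12245^(1.5) = 3767.49415
g₁ = m₃ / m₂^(3/2) = 5751.51603 / 3767.49415 ≈ 1.527

1.527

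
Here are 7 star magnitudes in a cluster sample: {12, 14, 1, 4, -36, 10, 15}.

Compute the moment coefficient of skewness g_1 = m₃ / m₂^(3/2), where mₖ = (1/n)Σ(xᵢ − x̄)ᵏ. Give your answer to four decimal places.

x̄ = (12 + 14 + 1 + 4 - 36 + 10 + 15) / 7 = 2.8571
deviations (xᵢ − x̄): 9.1429, 11.1429, -1.8571, 1.1429, -38.8571, 7.1429, 12.1429
Σ(xᵢ − x̄)² = 1920.8571 ⇒ m₂ = 1920.8571/7 = 274.40816
Σ(xᵢ − x̄)³ = -54371.7551 ⇒ m₃ = -54371.7551/7 = -7767.39359
m₂^(3/2) = 274.40816^(1.5) = 4545.64526
g_1 = m₃ / m₂^(3/2) = -7767.39359 / 4545.64526 ≈ -1.7088

-1.7088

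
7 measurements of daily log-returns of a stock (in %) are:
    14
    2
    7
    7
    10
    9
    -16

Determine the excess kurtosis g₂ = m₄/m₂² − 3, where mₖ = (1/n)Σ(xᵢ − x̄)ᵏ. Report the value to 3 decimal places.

1.019

x̄ = 4.7143
Σ(xᵢ − x̄)² = 579.4286 ⇒ m₂ = 82.77551
Σ(xᵢ − x̄)⁴ = 192772.5131 ⇒ m₄ = 27538.93045
m₂² = 6851.78509
g₂ = m₄/m₂² − 3 = 4.01923 − 3 ≈ 1.019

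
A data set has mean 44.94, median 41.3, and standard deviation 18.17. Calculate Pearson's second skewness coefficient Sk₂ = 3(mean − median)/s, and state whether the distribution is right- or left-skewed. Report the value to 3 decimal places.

0.601, right-skewed

Sk₂ = 3(44.94 − 41.3) / 18.17 = 3 × 3.6400 / 18.17
    = 10.9200 / 18.17 ≈ 0.601
Sk₂ > 0 ⇒ mean > median ⇒ right-skewed (positive skew).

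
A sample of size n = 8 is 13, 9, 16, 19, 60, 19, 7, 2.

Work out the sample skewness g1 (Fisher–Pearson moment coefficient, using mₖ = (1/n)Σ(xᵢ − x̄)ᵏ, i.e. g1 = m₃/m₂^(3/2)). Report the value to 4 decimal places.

1.7710

x̄ = (13 + 9 + 16 + 19 + 60 + 19 + 7 + 2) / 8 = 18.1250
deviations (xᵢ − x̄): -5.1250, -9.1250, -2.1250, 0.8750, 41.8750, 0.8750, -11.1250, -16.1250
Σ(xᵢ − x̄)² = 2252.8750 ⇒ m₂ = 2252.8750/8 = 281.60938
Σ(xᵢ − x̄)³ = 66956.1563 ⇒ m₃ = 66956.1563/8 = 8369.51953
m₂^(3/2) = 281.60938^(1.5) = 4725.74913
g1 = m₃ / m₂^(3/2) = 8369.51953 / 4725.74913 ≈ 1.7710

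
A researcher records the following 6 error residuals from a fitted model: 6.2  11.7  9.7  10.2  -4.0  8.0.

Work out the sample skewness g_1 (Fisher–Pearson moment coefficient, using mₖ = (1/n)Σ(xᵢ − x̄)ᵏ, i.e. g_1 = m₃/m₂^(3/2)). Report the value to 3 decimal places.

x̄ = (6.2 + 11.7 + 9.7 + 10.2 - 4.0 + 8.0) / 6 = 6.9667
deviations (xᵢ − x̄): -0.7667, 4.7333, 2.7333, 3.2333, -10.9667, 1.0333
Σ(xᵢ − x̄)² = 162.2533 ⇒ m₂ = 162.2533/6 = 27.04222
Σ(xᵢ − x̄)³ = -1158.0124 ⇒ m₃ = -1158.0124/6 = -193.00207
m₂^(3/2) = 27.04222^(1.5) = 140.62533
g_1 = m₃ / m₂^(3/2) = -193.00207 / 140.62533 ≈ -1.372

-1.372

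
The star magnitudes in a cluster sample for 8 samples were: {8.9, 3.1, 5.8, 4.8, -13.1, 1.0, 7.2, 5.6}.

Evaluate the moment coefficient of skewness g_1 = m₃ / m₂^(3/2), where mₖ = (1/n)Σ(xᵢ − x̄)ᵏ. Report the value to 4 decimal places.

x̄ = (8.9 + 3.1 + 5.8 + 4.8 - 13.1 + 1.0 + 7.2 + 5.6) / 8 = 2.9125
deviations (xᵢ − x̄): 5.9875, 0.1875, 2.8875, 1.8875, -16.0125, -1.9125, 4.2875, 2.6875
Σ(xᵢ − x̄)² = 333.4487 ⇒ m₂ = 333.4487/8 = 41.68109
Σ(xᵢ − x̄)³ = -3768.9173 ⇒ m₃ = -3768.9173/8 = -471.11467
m₂^(3/2) = 41.68109^(1.5) = 269.09688
g_1 = m₃ / m₂^(3/2) = -471.11467 / 269.09688 ≈ -1.7507

-1.7507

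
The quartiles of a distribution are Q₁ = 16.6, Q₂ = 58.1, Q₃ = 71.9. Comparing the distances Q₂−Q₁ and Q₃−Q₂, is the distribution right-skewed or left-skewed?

Q₂ − Q₁ = 41.5;  Q₃ − Q₂ = 13.8
Q₂ − Q₁ > Q₃ − Q₂ ⇒ the lower half is more spread out ⇒ left-skewed.

left-skewed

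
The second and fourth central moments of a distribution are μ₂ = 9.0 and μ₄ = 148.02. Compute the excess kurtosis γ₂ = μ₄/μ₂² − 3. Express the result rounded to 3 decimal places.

-1.173

μ₂² = 9.0² = 81.00000
μ₄/μ₂² = 148.02 / 81.00000 = 1.82741
γ₂ = 1.82741 − 3 ≈ -1.173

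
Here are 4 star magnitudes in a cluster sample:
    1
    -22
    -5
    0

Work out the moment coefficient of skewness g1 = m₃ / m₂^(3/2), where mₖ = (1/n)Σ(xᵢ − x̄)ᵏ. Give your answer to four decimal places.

-0.9605

x̄ = (1 - 22 - 5 + 0) / 4 = -6.5000
deviations (xᵢ − x̄): 7.5000, -15.5000, 1.5000, 6.5000
Σ(xᵢ − x̄)² = 341.0000 ⇒ m₂ = 341.0000/4 = 85.25000
Σ(xᵢ − x̄)³ = -3024.0000 ⇒ m₃ = -3024.0000/4 = -756.00000
m₂^(3/2) = 85.25000^(1.5) = 787.12115
g1 = m₃ / m₂^(3/2) = -756.00000 / 787.12115 ≈ -0.9605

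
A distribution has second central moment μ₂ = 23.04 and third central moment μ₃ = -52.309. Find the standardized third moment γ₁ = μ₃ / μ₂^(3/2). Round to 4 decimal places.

-0.4730

σ = √μ₂ = √23.04 = 4.80000
σ³ = μ₂^(3/2) = 110.59200
γ₁ = μ₃/σ³ = -52.309 / 110.59200 ≈ -0.4730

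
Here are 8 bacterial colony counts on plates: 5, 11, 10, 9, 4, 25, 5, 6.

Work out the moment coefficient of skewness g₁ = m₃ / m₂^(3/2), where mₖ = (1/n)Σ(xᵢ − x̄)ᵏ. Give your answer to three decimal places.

x̄ = (5 + 11 + 10 + 9 + 4 + 25 + 5 + 6) / 8 = 9.3750
deviations (xᵢ − x̄): -4.3750, 1.6250, 0.6250, -0.3750, -5.3750, 15.6250, -4.3750, -3.3750
Σ(xᵢ − x̄)² = 325.8750 ⇒ m₂ = 325.8750/8 = 40.73438
Σ(xᵢ − x̄)³ = 3457.9688 ⇒ m₃ = 3457.9688/8 = 432.24609
m₂^(3/2) = 40.73438^(1.5) = 259.98099
g₁ = m₃ / m₂^(3/2) = 432.24609 / 259.98099 ≈ 1.663

1.663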